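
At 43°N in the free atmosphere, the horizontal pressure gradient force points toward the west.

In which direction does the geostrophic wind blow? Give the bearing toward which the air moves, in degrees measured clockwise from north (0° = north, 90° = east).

000°

The pressure-gradient force points toward the west (bearing 270°).
Geostrophic balance: in the Northern Hemisphere the Coriolis force deflects motion to the right, so the geostrophic wind blows 90° to the right of the pressure-gradient force (low pressure on the left).
Rotating 270° by 90° clockwise gives 000° — the wind blows toward the north.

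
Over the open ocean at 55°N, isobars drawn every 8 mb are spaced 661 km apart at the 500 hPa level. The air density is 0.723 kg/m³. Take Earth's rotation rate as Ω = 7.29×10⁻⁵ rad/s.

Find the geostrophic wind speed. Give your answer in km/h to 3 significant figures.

Coriolis parameter at 55°N:
f = 2Ω sin φ = 2 × 7.29×10⁻⁵ × sin 55° = 1.19×10⁻⁴ s⁻¹
Pressure gradient: |∂P/∂n| = 800 Pa / 661000 m = 1.21×10⁻³ Pa/m
Geostrophic balance (pressure-gradient force = Coriolis force):
V_g = (1/(fρ)) |∂P/∂n| = 1.21×10⁻³ / (1.19×10⁻⁴ × 0.723) = 14.0 m/s
Converting: 14.0 m/s × 3.6 = 50.5 km/h

50.5 km/h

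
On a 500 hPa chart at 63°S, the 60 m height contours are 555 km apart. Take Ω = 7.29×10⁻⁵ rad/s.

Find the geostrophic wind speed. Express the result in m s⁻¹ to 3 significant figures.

Coriolis parameter at 63°S:
f = 2Ω sin φ = 2 × 7.29×10⁻⁵ × sin 63° = 1.30×10⁻⁴ s⁻¹
Height gradient: |∂Z/∂n| = 60 m / 555000 m = 1.08×10⁻⁴
On a pressure surface, geostrophic balance gives V_g = (g/f)|∂Z/∂n|:
V_g = 9.81 × 1.08×10⁻⁴ / 1.30×10⁻⁴ = 8.16 m/s

8.16 m s⁻¹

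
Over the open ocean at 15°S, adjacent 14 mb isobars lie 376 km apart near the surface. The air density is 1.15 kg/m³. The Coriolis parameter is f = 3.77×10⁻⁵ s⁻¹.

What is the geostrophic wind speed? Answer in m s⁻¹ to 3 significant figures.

Pressure gradient: |∂P/∂n| = 1400 Pa / 376000 m = 3.72×10⁻³ Pa/m
Geostrophic balance (pressure-gradient force = Coriolis force):
V_g = (1/(fρ)) |∂P/∂n| = 3.72×10⁻³ / (3.77×10⁻⁵ × 1.15) = 85.9 m/s

85.9 m s⁻¹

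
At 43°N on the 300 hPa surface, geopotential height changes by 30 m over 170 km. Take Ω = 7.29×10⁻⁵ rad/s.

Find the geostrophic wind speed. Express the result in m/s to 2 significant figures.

Coriolis parameter at 43°N:
f = 2Ω sin φ = 2 × 7.29×10⁻⁵ × sin 43° = 9.94×10⁻⁵ s⁻¹
Height gradient: |∂Z/∂n| = 30 m / 170000 m = 1.76×10⁻⁴
On a pressure surface, geostrophic balance gives V_g = (g/f)|∂Z/∂n|:
V_g = 9.81 × 1.76×10⁻⁴ / 9.94×10⁻⁵ = 17.4 m/s

17 m/s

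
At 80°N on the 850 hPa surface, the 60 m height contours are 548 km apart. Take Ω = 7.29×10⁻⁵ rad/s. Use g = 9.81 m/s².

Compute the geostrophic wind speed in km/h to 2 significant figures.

Coriolis parameter at 80°N:
f = 2Ω sin φ = 2 × 7.29×10⁻⁵ × sin 80° = 1.44×10⁻⁴ s⁻¹
Height gradient: |∂Z/∂n| = 60 m / 548000 m = 1.09×10⁻⁴
On a pressure surface, geostrophic balance gives V_g = (g/f)|∂Z/∂n|:
V_g = 9.81 × 1.09×10⁻⁴ / 1.44×10⁻⁴ = 7.48 m/s
Converting: 7.48 m/s × 3.6 = 27 km/h

27 km/h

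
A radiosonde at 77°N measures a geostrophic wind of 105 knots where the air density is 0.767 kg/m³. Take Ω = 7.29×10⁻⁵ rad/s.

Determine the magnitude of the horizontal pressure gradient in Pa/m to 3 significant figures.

Coriolis parameter at 77°N:
f = 2Ω sin φ = 2 × 7.29×10⁻⁵ × sin 77° = 1.42×10⁻⁴ s⁻¹
Wind speed in SI: 105 knots = 54.0 m/s
Geostrophic balance rearranged: |∂P/∂n| = f ρ V_g
|∂P/∂n| = 1.42×10⁻⁴ × 0.767 × 54.0 = 5.89×10⁻³ Pa/m

5.89×10⁻³ Pa/m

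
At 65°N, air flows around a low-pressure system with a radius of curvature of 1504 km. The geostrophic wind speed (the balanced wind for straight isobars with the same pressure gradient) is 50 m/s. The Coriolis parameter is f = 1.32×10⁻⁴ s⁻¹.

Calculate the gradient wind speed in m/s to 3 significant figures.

Around a low, centrifugal force acts outward with Coriolis, so pressure-gradient force balances both:
(1/ρ)|∂P/∂n| = fV + V²/R  →  V² + fR·V − fR·V_g = 0
With fR = 1.32×10⁻⁴ × 1504×10³ m = 199 m/s:
V = [−fR + √((fR)² + 4 fR V_g)]/2 = [−199 + √(199² + 4×199×50)]/2 = 41.4 m/s
Subgeostrophic (V < V_g = 50 m/s), as expected around a low.

41.4 m/s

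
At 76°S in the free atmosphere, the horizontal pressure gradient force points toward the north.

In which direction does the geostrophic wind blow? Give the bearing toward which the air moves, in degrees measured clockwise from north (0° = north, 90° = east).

270°

The pressure-gradient force points toward the north (bearing 000°).
Geostrophic balance: in the Southern Hemisphere the Coriolis force deflects motion to the left, so the geostrophic wind blows 90° to the left of the pressure-gradient force (low pressure on the right).
Rotating 000° by 90° counterclockwise gives 270° — the wind blows toward the west.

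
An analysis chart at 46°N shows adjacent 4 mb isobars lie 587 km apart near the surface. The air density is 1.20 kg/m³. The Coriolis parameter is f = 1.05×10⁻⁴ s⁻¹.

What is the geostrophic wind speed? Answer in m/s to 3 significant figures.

Pressure gradient: |∂P/∂n| = 400 Pa / 587000 m = 6.81×10⁻⁴ Pa/m
Geostrophic balance (pressure-gradient force = Coriolis force):
V_g = (1/(fρ)) |∂P/∂n| = 6.81×10⁻⁴ / (1.05×10⁻⁴ × 1.20) = 5.41 m/s

5.41 m/s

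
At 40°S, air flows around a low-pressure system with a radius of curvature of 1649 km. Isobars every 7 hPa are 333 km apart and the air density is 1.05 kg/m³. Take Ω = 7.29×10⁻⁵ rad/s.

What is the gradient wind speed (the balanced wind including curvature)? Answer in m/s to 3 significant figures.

Coriolis parameter at 40°S:
f = 2Ω sin φ = 2 × 7.29×10⁻⁵ × sin 40° = 9.37×10⁻⁵ s⁻¹
Pressure gradient: |∂P/∂n| = 700 Pa / 333000 m = 2.10×10⁻³ Pa/m
Geostrophic speed: V_g = |∂P/∂n|/(fρ) = 2.10×10⁻³/(9.37×10⁻⁵ × 1.05) = 21.4 m/s
Around a low, centrifugal force acts outward with Coriolis, so pressure-gradient force balances both:
(1/ρ)|∂P/∂n| = fV + V²/R  →  V² + fR·V − fR·V_g = 0
With fR = 9.37×10⁻⁵ × 1649×10³ m = 155 m/s:
V = [−fR + √((fR)² + 4 fR V_g)]/2 = [−155 + √(155² + 4×155×21.4)]/2 = 19 m/s
Subgeostrophic (V < V_g = 21.4 m/s), as expected around a low.

19.0 m/s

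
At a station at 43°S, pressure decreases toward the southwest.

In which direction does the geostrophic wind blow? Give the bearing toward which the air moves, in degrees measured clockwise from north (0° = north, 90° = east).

The pressure-gradient force points toward the southwest (bearing 225°).
Geostrophic balance: in the Southern Hemisphere the Coriolis force deflects motion to the left, so the geostrophic wind blows 90° to the left of the pressure-gradient force (low pressure on the right).
Rotating 225° by 90° counterclockwise gives 135° — the wind blows toward the southeast.

135°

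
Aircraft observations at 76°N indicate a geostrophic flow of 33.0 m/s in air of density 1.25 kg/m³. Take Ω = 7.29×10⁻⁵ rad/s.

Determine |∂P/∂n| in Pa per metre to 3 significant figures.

Coriolis parameter at 76°N:
f = 2Ω sin φ = 2 × 7.29×10⁻⁵ × sin 76° = 1.41×10⁻⁴ s⁻¹
Geostrophic balance rearranged: |∂P/∂n| = f ρ V_g
|∂P/∂n| = 1.41×10⁻⁴ × 1.25 × 33.0 = 5.84×10⁻³ Pa/m

5.84×10⁻³ Pa/m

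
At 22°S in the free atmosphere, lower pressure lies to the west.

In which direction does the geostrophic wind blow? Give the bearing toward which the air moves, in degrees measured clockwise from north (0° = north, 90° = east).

180°

The pressure-gradient force points toward the west (bearing 270°).
Geostrophic balance: in the Southern Hemisphere the Coriolis force deflects motion to the left, so the geostrophic wind blows 90° to the left of the pressure-gradient force (low pressure on the right).
Rotating 270° by 90° counterclockwise gives 180° — the wind blows toward the south.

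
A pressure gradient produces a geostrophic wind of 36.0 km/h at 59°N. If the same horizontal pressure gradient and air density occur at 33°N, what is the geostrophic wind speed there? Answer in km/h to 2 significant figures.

57 km/h

With the same pressure gradient and density, V_g ∝ 1/f ∝ 1/sin φ.
V₂ = V₁ · sin φ₁ / sin φ₂ = 36.0 × sin 59° / sin 33°
V₂ = 36.0 × 0.8572/0.5446 = 57 km/h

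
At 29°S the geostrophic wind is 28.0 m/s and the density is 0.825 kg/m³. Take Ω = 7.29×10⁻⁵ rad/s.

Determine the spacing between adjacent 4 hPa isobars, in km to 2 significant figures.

240 km

Coriolis parameter at 29°S:
f = 2Ω sin φ = 2 × 7.29×10⁻⁵ × sin 29° = 7.07×10⁻⁵ s⁻¹
Geostrophic balance rearranged: |∂P/∂n| = f ρ V_g
|∂P/∂n| = 7.07×10⁻⁵ × 0.825 × 28.0 = 1.63×10⁻³ Pa/m
Isobar spacing: Δn = ΔP/|∂P/∂n| = 400 Pa / 1.63×10⁻³ Pa/m = 244974 m ≈ 240 km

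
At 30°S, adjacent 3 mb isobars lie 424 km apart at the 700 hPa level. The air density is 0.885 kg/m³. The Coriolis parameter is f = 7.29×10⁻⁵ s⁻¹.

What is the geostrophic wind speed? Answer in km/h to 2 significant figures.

Pressure gradient: |∂P/∂n| = 300 Pa / 424000 m = 7.08×10⁻⁴ Pa/m
Geostrophic balance (pressure-gradient force = Coriolis force):
V_g = (1/(fρ)) |∂P/∂n| = 7.08×10⁻⁴ / (7.29×10⁻⁵ × 0.885) = 11.0 m/s
Converting: 11.0 m/s × 3.6 = 39 km/h

39 km/h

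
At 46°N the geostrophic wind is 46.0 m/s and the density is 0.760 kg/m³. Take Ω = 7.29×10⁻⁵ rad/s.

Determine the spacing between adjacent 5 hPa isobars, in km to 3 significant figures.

Coriolis parameter at 46°N:
f = 2Ω sin φ = 2 × 7.29×10⁻⁵ × sin 46° = 1.05×10⁻⁴ s⁻¹
Geostrophic balance rearranged: |∂P/∂n| = f ρ V_g
|∂P/∂n| = 1.05×10⁻⁴ × 0.760 × 46.0 = 3.67×10⁻³ Pa/m
Isobar spacing: Δn = ΔP/|∂P/∂n| = 500 Pa / 3.67×10⁻³ Pa/m = 136366 m ≈ 136 km

136 km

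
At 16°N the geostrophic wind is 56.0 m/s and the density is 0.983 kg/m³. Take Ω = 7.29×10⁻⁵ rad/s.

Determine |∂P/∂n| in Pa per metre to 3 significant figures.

Coriolis parameter at 16°N:
f = 2Ω sin φ = 2 × 7.29×10⁻⁵ × sin 16° = 4.02×10⁻⁵ s⁻¹
Geostrophic balance rearranged: |∂P/∂n| = f ρ V_g
|∂P/∂n| = 4.02×10⁻⁵ × 0.983 × 56.0 = 2.21×10⁻³ Pa/m

2.21×10⁻³ Pa/m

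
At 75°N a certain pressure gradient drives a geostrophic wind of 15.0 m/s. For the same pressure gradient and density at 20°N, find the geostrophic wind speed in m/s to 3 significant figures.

42.4 m/s

With the same pressure gradient and density, V_g ∝ 1/f ∝ 1/sin φ.
V₂ = V₁ · sin φ₁ / sin φ₂ = 15.0 × sin 75° / sin 20°
V₂ = 15.0 × 0.9659/0.3420 = 42.4 m/s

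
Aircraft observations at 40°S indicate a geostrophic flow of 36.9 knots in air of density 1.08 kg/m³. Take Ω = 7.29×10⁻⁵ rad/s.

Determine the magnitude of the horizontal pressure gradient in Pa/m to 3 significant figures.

1.92×10⁻³ Pa/m

Coriolis parameter at 40°S:
f = 2Ω sin φ = 2 × 7.29×10⁻⁵ × sin 40° = 9.37×10⁻⁵ s⁻¹
Wind speed in SI: 36.9 knots = 19.0 m/s
Geostrophic balance rearranged: |∂P/∂n| = f ρ V_g
|∂P/∂n| = 9.37×10⁻⁵ × 1.08 × 19.0 = 1.92×10⁻³ Pa/m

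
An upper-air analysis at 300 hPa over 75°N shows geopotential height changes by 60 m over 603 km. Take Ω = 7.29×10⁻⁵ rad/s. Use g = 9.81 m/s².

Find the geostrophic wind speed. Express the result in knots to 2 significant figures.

Coriolis parameter at 75°N:
f = 2Ω sin φ = 2 × 7.29×10⁻⁵ × sin 75° = 1.41×10⁻⁴ s⁻¹
Height gradient: |∂Z/∂n| = 60 m / 603000 m = 9.95×10⁻⁵
On a pressure surface, geostrophic balance gives V_g = (g/f)|∂Z/∂n|:
V_g = 9.81 × 9.95×10⁻⁵ / 1.41×10⁻⁴ = 6.93 m/s
Converting: 6.93 m/s × 1.944 = 13 knots

13 knots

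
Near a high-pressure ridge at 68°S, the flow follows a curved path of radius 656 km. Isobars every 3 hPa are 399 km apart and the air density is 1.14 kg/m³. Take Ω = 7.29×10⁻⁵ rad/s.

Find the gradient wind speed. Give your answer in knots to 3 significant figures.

Coriolis parameter at 68°S:
f = 2Ω sin φ = 2 × 7.29×10⁻⁵ × sin 68° = 1.35×10⁻⁴ s⁻¹
Pressure gradient: |∂P/∂n| = 300 Pa / 399000 m = 7.52×10⁻⁴ Pa/m
Geostrophic speed: V_g = |∂P/∂n|/(fρ) = 7.52×10⁻⁴/(1.35×10⁻⁴ × 1.14) = 4.88 m/s
Around a high, pressure-gradient force acts outward with centrifugal, so Coriolis balances both:
fV = (1/ρ)|∂P/∂n| + V²/R  →  V² − fR·V + fR·V_g = 0
With fR = 1.35×10⁻⁴ × 656×10³ m = 88.7 m/s:
V = [fR − √((fR)² − 4 fR V_g)]/2 = [88.7 − √(88.7² − 4×88.7×4.88)]/2 = 5.18 m/s
Supergeostrophic (V > V_g = 4.88 m/s), as expected around a high.
Converting: 5.18 m/s × 1.944 = 10.1 knots

10.1 knots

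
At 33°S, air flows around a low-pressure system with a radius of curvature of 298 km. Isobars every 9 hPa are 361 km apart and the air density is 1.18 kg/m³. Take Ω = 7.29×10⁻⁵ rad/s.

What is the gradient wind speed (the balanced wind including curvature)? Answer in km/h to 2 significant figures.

Coriolis parameter at 33°S:
f = 2Ω sin φ = 2 × 7.29×10⁻⁵ × sin 33° = 7.94×10⁻⁵ s⁻¹
Pressure gradient: |∂P/∂n| = 900 Pa / 361000 m = 2.49×10⁻³ Pa/m
Geostrophic speed: V_g = |∂P/∂n|/(fρ) = 2.49×10⁻³/(7.94×10⁻⁵ × 1.18) = 26.6 m/s
Around a low, centrifugal force acts outward with Coriolis, so pressure-gradient force balances both:
(1/ρ)|∂P/∂n| = fV + V²/R  →  V² + fR·V − fR·V_g = 0
With fR = 7.94×10⁻⁵ × 298×10³ m = 23.7 m/s:
V = [−fR + √((fR)² + 4 fR V_g)]/2 = [−23.7 + √(23.7² + 4×23.7×26.6)]/2 = 15.9 m/s
Subgeostrophic (V < V_g = 26.6 m/s), as expected around a low.
Converting: 15.9 m/s × 3.6 = 57 km/h

57 km/h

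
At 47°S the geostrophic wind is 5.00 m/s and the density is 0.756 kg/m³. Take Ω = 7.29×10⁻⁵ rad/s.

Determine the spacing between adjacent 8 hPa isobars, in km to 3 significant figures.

Coriolis parameter at 47°S:
f = 2Ω sin φ = 2 × 7.29×10⁻⁵ × sin 47° = 1.07×10⁻⁴ s⁻¹
Geostrophic balance rearranged: |∂P/∂n| = f ρ V_g
|∂P/∂n| = 1.07×10⁻⁴ × 0.756 × 5.00 = 4.03×10⁻⁴ Pa/m
Isobar spacing: Δn = ΔP/|∂P/∂n| = 800 Pa / 4.03×10⁻⁴ Pa/m = 1984784 m ≈ 1980 km

1980 km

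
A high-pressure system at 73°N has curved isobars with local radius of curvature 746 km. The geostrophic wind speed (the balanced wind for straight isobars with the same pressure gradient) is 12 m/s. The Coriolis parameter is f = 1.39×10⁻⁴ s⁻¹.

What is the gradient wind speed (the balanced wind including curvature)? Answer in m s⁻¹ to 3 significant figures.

13.8 m s⁻¹

Around a high, pressure-gradient force acts outward with centrifugal, so Coriolis balances both:
fV = (1/ρ)|∂P/∂n| + V²/R  →  V² − fR·V + fR·V_g = 0
With fR = 1.39×10⁻⁴ × 746×10³ m = 104 m/s:
V = [fR − √((fR)² − 4 fR V_g)]/2 = [104 − √(104² − 4×104×12)]/2 = 13.8 m/s
Supergeostrophic (V > V_g = 12 m/s), as expected around a high.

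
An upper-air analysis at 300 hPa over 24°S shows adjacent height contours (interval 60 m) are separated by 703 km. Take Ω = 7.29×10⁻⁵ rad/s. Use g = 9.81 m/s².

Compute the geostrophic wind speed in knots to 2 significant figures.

27 knots

Coriolis parameter at 24°S:
f = 2Ω sin φ = 2 × 7.29×10⁻⁵ × sin 24° = 5.93×10⁻⁵ s⁻¹
Height gradient: |∂Z/∂n| = 60 m / 703000 m = 8.53×10⁻⁵
On a pressure surface, geostrophic balance gives V_g = (g/f)|∂Z/∂n|:
V_g = 9.81 × 8.53×10⁻⁵ / 5.93×10⁻⁵ = 14.1 m/s
Converting: 14.1 m/s × 1.944 = 27 knots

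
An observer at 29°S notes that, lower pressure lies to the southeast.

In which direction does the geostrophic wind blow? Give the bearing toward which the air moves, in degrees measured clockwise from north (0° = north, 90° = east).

The pressure-gradient force points toward the southeast (bearing 135°).
Geostrophic balance: in the Southern Hemisphere the Coriolis force deflects motion to the left, so the geostrophic wind blows 90° to the left of the pressure-gradient force (low pressure on the right).
Rotating 135° by 90° counterclockwise gives 045° — the wind blows toward the northeast.

045°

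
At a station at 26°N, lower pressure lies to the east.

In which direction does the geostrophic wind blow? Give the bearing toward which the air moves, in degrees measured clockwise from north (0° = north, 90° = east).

180°

The pressure-gradient force points toward the east (bearing 090°).
Geostrophic balance: in the Northern Hemisphere the Coriolis force deflects motion to the right, so the geostrophic wind blows 90° to the right of the pressure-gradient force (low pressure on the left).
Rotating 090° by 90° clockwise gives 180° — the wind blows toward the south.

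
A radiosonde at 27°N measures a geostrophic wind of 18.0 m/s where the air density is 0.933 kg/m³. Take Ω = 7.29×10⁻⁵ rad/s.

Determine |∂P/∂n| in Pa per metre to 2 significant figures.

1.1×10⁻³ Pa/m

Coriolis parameter at 27°N:
f = 2Ω sin φ = 2 × 7.29×10⁻⁵ × sin 27° = 6.62×10⁻⁵ s⁻¹
Geostrophic balance rearranged: |∂P/∂n| = f ρ V_g
|∂P/∂n| = 6.62×10⁻⁵ × 0.933 × 18.0 = 1.11×10⁻³ Pa/m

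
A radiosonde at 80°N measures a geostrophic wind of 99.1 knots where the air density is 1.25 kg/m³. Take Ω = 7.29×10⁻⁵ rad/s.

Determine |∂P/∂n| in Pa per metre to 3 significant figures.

9.15×10⁻³ Pa/m

Coriolis parameter at 80°N:
f = 2Ω sin φ = 2 × 7.29×10⁻⁵ × sin 80° = 1.44×10⁻⁴ s⁻¹
Wind speed in SI: 99.1 knots = 51.0 m/s
Geostrophic balance rearranged: |∂P/∂n| = f ρ V_g
|∂P/∂n| = 1.44×10⁻⁴ × 1.25 × 51.0 = 9.15×10⁻³ Pa/m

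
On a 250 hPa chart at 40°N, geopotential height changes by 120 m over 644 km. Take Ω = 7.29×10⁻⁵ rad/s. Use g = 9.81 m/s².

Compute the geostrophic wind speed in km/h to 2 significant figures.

70 km/h

Coriolis parameter at 40°N:
f = 2Ω sin φ = 2 × 7.29×10⁻⁵ × sin 40° = 9.37×10⁻⁵ s⁻¹
Height gradient: |∂Z/∂n| = 120 m / 644000 m = 1.86×10⁻⁴
On a pressure surface, geostrophic balance gives V_g = (g/f)|∂Z/∂n|:
V_g = 9.81 × 1.86×10⁻⁴ / 9.37×10⁻⁵ = 19.5 m/s
Converting: 19.5 m/s × 3.6 = 70 km/h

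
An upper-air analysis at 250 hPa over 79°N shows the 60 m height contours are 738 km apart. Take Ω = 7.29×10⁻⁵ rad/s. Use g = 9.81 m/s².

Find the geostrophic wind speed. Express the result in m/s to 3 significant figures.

Coriolis parameter at 79°N:
f = 2Ω sin φ = 2 × 7.29×10⁻⁵ × sin 79° = 1.43×10⁻⁴ s⁻¹
Height gradient: |∂Z/∂n| = 60 m / 738000 m = 8.13×10⁻⁵
On a pressure surface, geostrophic balance gives V_g = (g/f)|∂Z/∂n|:
V_g = 9.81 × 8.13×10⁻⁵ / 1.43×10⁻⁴ = 5.57 m/s

5.57 m/s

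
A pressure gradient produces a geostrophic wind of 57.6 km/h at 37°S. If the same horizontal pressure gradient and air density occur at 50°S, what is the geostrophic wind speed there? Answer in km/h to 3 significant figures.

With the same pressure gradient and density, V_g ∝ 1/f ∝ 1/sin φ.
V₂ = V₁ · sin φ₁ / sin φ₂ = 57.6 × sin 37° / sin 50°
V₂ = 57.6 × 0.6018/0.7660 = 45.3 km/h

45.3 km/h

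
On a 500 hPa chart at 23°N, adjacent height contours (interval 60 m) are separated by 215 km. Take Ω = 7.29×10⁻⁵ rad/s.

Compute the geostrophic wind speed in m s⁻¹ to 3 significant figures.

48.1 m s⁻¹

Coriolis parameter at 23°N:
f = 2Ω sin φ = 2 × 7.29×10⁻⁵ × sin 23° = 5.70×10⁻⁵ s⁻¹
Height gradient: |∂Z/∂n| = 60 m / 215000 m = 2.79×10⁻⁴
On a pressure surface, geostrophic balance gives V_g = (g/f)|∂Z/∂n|:
V_g = 9.81 × 2.79×10⁻⁴ / 5.70×10⁻⁵ = 48.1 m/s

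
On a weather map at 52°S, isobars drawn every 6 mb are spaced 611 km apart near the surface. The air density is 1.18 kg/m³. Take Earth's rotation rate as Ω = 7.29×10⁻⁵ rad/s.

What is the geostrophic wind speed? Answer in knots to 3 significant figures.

Coriolis parameter at 52°S:
f = 2Ω sin φ = 2 × 7.29×10⁻⁵ × sin 52° = 1.15×10⁻⁴ s⁻¹
Pressure gradient: |∂P/∂n| = 600 Pa / 611000 m = 9.82×10⁻⁴ Pa/m
Geostrophic balance (pressure-gradient force = Coriolis force):
V_g = (1/(fρ)) |∂P/∂n| = 9.82×10⁻⁴ / (1.15×10⁻⁴ × 1.18) = 7.24 m/s
Converting: 7.24 m/s × 1.944 = 14.1 knots

14.1 knots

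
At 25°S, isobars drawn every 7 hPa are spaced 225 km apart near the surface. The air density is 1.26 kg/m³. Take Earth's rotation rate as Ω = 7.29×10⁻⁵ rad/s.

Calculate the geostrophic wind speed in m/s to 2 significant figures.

40 m/s

Coriolis parameter at 25°S:
f = 2Ω sin φ = 2 × 7.29×10⁻⁵ × sin 25° = 6.16×10⁻⁵ s⁻¹
Pressure gradient: |∂P/∂n| = 700 Pa / 225000 m = 3.11×10⁻³ Pa/m
Geostrophic balance (pressure-gradient force = Coriolis force):
V_g = (1/(fρ)) |∂P/∂n| = 3.11×10⁻³ / (6.16×10⁻⁵ × 1.26) = 40.1 m/s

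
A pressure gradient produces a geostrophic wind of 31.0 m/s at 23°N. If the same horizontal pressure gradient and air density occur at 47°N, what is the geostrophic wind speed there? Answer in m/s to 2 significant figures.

With the same pressure gradient and density, V_g ∝ 1/f ∝ 1/sin φ.
V₂ = V₁ · sin φ₁ / sin φ₂ = 31.0 × sin 23° / sin 47°
V₂ = 31.0 × 0.3907/0.7314 = 17 m/s

17 m/s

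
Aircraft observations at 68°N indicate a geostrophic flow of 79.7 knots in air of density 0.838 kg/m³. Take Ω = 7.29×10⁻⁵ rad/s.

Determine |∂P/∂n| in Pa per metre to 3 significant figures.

Coriolis parameter at 68°N:
f = 2Ω sin φ = 2 × 7.29×10⁻⁵ × sin 68° = 1.35×10⁻⁴ s⁻¹
Wind speed in SI: 79.7 knots = 41.0 m/s
Geostrophic balance rearranged: |∂P/∂n| = f ρ V_g
|∂P/∂n| = 1.35×10⁻⁴ × 0.838 × 41.0 = 4.64×10⁻³ Pa/m

4.64×10⁻³ Pa/m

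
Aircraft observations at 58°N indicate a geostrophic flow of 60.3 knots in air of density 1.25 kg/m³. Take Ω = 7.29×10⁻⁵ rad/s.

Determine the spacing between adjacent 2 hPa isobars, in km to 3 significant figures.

41.7 km

Coriolis parameter at 58°N:
f = 2Ω sin φ = 2 × 7.29×10⁻⁵ × sin 58° = 1.24×10⁻⁴ s⁻¹
Wind speed in SI: 60.3 knots = 31.0 m/s
Geostrophic balance rearranged: |∂P/∂n| = f ρ V_g
|∂P/∂n| = 1.24×10⁻⁴ × 1.25 × 31.0 = 4.79×10⁻³ Pa/m
Isobar spacing: Δn = ΔP/|∂P/∂n| = 200 Pa / 4.79×10⁻³ Pa/m = 41714 m ≈ 41.7 km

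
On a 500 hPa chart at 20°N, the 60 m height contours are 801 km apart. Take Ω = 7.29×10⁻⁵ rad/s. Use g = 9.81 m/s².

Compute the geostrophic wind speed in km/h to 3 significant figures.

Coriolis parameter at 20°N:
f = 2Ω sin φ = 2 × 7.29×10⁻⁵ × sin 20° = 4.99×10⁻⁵ s⁻¹
Height gradient: |∂Z/∂n| = 60 m / 801000 m = 7.49×10⁻⁵
On a pressure surface, geostrophic balance gives V_g = (g/f)|∂Z/∂n|:
V_g = 9.81 × 7.49×10⁻⁵ / 4.99×10⁻⁵ = 14.7 m/s
Converting: 14.7 m/s × 3.6 = 53.0 km/h

53.0 km/h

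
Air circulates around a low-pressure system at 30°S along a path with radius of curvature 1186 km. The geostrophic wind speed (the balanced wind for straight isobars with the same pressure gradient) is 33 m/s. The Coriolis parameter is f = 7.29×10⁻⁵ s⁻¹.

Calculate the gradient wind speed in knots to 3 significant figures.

Around a low, centrifugal force acts outward with Coriolis, so pressure-gradient force balances both:
(1/ρ)|∂P/∂n| = fV + V²/R  →  V² + fR·V − fR·V_g = 0
With fR = 7.29×10⁻⁵ × 1186×10³ m = 86.5 m/s:
V = [−fR + √((fR)² + 4 fR V_g)]/2 = [−86.5 + √(86.5² + 4×86.5×33)]/2 = 25.5 m/s
Subgeostrophic (V < V_g = 33 m/s), as expected around a low.
Converting: 25.5 m/s × 1.944 = 49.5 knots

49.5 knots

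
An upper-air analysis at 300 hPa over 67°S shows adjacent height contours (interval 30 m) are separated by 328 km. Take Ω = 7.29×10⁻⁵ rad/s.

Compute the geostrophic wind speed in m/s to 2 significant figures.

Coriolis parameter at 67°S:
f = 2Ω sin φ = 2 × 7.29×10⁻⁵ × sin 67° = 1.34×10⁻⁴ s⁻¹
Height gradient: |∂Z/∂n| = 30 m / 328000 m = 9.15×10⁻⁵
On a pressure surface, geostrophic balance gives V_g = (g/f)|∂Z/∂n|:
V_g = 9.81 × 9.15×10⁻⁵ / 1.34×10⁻⁴ = 6.69 m/s

6.7 m/s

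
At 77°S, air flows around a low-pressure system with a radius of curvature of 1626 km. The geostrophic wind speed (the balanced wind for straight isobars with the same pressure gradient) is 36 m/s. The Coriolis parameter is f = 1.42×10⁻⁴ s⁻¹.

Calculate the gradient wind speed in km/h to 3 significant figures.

114 km/h

Around a low, centrifugal force acts outward with Coriolis, so pressure-gradient force balances both:
(1/ρ)|∂P/∂n| = fV + V²/R  →  V² + fR·V − fR·V_g = 0
With fR = 1.42×10⁻⁴ × 1626×10³ m = 231 m/s:
V = [−fR + √((fR)² + 4 fR V_g)]/2 = [−231 + √(231² + 4×231×36)]/2 = 31.7 m/s
Subgeostrophic (V < V_g = 36 m/s), as expected around a low.
Converting: 31.7 m/s × 3.6 = 114 km/h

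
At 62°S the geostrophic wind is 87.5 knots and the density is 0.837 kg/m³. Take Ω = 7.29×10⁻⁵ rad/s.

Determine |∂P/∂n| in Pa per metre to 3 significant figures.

Coriolis parameter at 62°S:
f = 2Ω sin φ = 2 × 7.29×10⁻⁵ × sin 62° = 1.29×10⁻⁴ s⁻¹
Wind speed in SI: 87.5 knots = 45.0 m/s
Geostrophic balance rearranged: |∂P/∂n| = f ρ V_g
|∂P/∂n| = 1.29×10⁻⁴ × 0.837 × 45.0 = 4.85×10⁻³ Pa/m

4.85×10⁻³ Pa/m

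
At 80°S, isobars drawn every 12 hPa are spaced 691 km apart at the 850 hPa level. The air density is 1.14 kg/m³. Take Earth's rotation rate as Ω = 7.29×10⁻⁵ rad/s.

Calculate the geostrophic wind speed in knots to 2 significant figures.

21 knots

Coriolis parameter at 80°S:
f = 2Ω sin φ = 2 × 7.29×10⁻⁵ × sin 80° = 1.44×10⁻⁴ s⁻¹
Pressure gradient: |∂P/∂n| = 1200 Pa / 691000 m = 1.74×10⁻³ Pa/m
Geostrophic balance (pressure-gradient force = Coriolis force):
V_g = (1/(fρ)) |∂P/∂n| = 1.74×10⁻³ / (1.44×10⁻⁴ × 1.14) = 10.6 m/s
Converting: 10.6 m/s × 1.944 = 21 knots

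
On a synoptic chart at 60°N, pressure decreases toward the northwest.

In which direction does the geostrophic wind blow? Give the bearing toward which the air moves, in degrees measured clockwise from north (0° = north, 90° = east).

The pressure-gradient force points toward the northwest (bearing 315°).
Geostrophic balance: in the Northern Hemisphere the Coriolis force deflects motion to the right, so the geostrophic wind blows 90° to the right of the pressure-gradient force (low pressure on the left).
Rotating 315° by 90° clockwise gives 045° — the wind blows toward the northeast.

045°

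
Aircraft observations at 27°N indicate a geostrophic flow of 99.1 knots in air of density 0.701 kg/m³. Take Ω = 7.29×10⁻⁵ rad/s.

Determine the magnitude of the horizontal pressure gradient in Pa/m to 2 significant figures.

Coriolis parameter at 27°N:
f = 2Ω sin φ = 2 × 7.29×10⁻⁵ × sin 27° = 6.62×10⁻⁵ s⁻¹
Wind speed in SI: 99.1 knots = 51.0 m/s
Geostrophic balance rearranged: |∂P/∂n| = f ρ V_g
|∂P/∂n| = 6.62×10⁻⁵ × 0.701 × 51.0 = 2.37×10⁻³ Pa/m

2.4×10⁻³ Pa/m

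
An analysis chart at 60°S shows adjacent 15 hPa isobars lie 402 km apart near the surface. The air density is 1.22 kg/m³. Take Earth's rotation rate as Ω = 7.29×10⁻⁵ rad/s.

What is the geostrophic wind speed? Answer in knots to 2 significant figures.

Coriolis parameter at 60°S:
f = 2Ω sin φ = 2 × 7.29×10⁻⁵ × sin 60° = 1.26×10⁻⁴ s⁻¹
Pressure gradient: |∂P/∂n| = 1500 Pa / 402000 m = 3.73×10⁻³ Pa/m
Geostrophic balance (pressure-gradient force = Coriolis force):
V_g = (1/(fρ)) |∂P/∂n| = 3.73×10⁻³ / (1.26×10⁻⁴ × 1.22) = 24.2 m/s
Converting: 24.2 m/s × 1.944 = 47 knots

47 knots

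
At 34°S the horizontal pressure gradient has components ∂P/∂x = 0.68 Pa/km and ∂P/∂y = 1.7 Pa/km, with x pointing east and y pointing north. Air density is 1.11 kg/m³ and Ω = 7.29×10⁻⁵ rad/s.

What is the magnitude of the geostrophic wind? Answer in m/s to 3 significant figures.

Coriolis parameter at 34°S:
f = 2Ω sin φ = 2 × 7.29×10⁻⁵ × sin 34° = 8.15×10⁻⁵ s⁻¹
In the Southern Hemisphere f is negative: f = −8.15×10⁻⁵ s⁻¹.
Component geostrophic relations (x east, y north):
u_g = −(1/(fρ)) ∂P/∂y,  v_g = (1/(fρ)) ∂P/∂x
u_g = −(1.7×10⁻³)/(−8.15×10⁻⁵ × 1.11) = 18.8 m/s;  v_g = (0.68×10⁻³)/(−8.15×10⁻⁵ × 1.11) = −7.51 m/s
|V_g| = √(u_g² + v_g²) = 20.2 m/s

20.2 m/s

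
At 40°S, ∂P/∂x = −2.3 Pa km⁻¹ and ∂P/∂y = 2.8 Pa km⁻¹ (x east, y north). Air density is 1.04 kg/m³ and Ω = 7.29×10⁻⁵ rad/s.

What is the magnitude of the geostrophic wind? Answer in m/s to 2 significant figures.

37 m/s

Coriolis parameter at 40°S:
f = 2Ω sin φ = 2 × 7.29×10⁻⁵ × sin 40° = 9.37×10⁻⁵ s⁻¹
In the Southern Hemisphere f is negative: f = −9.37×10⁻⁵ s⁻¹.
Component geostrophic relations (x east, y north):
u_g = −(1/(fρ)) ∂P/∂y,  v_g = (1/(fρ)) ∂P/∂x
u_g = −(2.8×10⁻³)/(−9.37×10⁻⁵ × 1.04) = 28.7 m/s;  v_g = (−2.3×10⁻³)/(−9.37×10⁻⁵ × 1.04) = 23.6 m/s
|V_g| = √(u_g² + v_g²) = 37.2 m/s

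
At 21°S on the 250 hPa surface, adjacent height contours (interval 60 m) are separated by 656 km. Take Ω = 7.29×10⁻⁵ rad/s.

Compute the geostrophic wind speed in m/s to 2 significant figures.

17 m/s

Coriolis parameter at 21°S:
f = 2Ω sin φ = 2 × 7.29×10⁻⁵ × sin 21° = 5.23×10⁻⁵ s⁻¹
Height gradient: |∂Z/∂n| = 60 m / 656000 m = 9.15×10⁻⁵
On a pressure surface, geostrophic balance gives V_g = (g/f)|∂Z/∂n|:
V_g = 9.81 × 9.15×10⁻⁵ / 5.23×10⁻⁵ = 17.2 m/s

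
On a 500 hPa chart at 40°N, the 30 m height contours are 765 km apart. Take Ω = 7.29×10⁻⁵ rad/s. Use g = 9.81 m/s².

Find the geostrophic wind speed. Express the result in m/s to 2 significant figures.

Coriolis parameter at 40°N:
f = 2Ω sin φ = 2 × 7.29×10⁻⁵ × sin 40° = 9.37×10⁻⁵ s⁻¹
Height gradient: |∂Z/∂n| = 30 m / 765000 m = 3.92×10⁻⁵
On a pressure surface, geostrophic balance gives V_g = (g/f)|∂Z/∂n|:
V_g = 9.81 × 3.92×10⁻⁵ / 9.37×10⁻⁵ = 4.10 m/s

4.1 m/s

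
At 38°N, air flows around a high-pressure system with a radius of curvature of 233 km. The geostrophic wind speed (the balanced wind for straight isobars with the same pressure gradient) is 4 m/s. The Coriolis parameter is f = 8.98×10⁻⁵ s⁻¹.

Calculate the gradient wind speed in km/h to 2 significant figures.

Around a high, pressure-gradient force acts outward with centrifugal, so Coriolis balances both:
fV = (1/ρ)|∂P/∂n| + V²/R  →  V² − fR·V + fR·V_g = 0
With fR = 8.98×10⁻⁵ × 233×10³ m = 20.9 m/s:
V = [fR − √((fR)² − 4 fR V_g)]/2 = [20.9 − √(20.9² − 4×20.9×4)]/2 = 5.39 m/s
Supergeostrophic (V > V_g = 4 m/s), as expected around a high.
Converting: 5.39 m/s × 3.6 = 19 km/h

19 km/h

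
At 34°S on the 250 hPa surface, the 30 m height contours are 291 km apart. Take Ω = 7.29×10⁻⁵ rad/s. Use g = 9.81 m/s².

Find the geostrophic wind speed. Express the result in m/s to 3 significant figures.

Coriolis parameter at 34°S:
f = 2Ω sin φ = 2 × 7.29×10⁻⁵ × sin 34° = 8.15×10⁻⁵ s⁻¹
Height gradient: |∂Z/∂n| = 30 m / 291000 m = 1.03×10⁻⁴
On a pressure surface, geostrophic balance gives V_g = (g/f)|∂Z/∂n|:
V_g = 9.81 × 1.03×10⁻⁴ / 8.15×10⁻⁵ = 12.4 m/s

12.4 m/s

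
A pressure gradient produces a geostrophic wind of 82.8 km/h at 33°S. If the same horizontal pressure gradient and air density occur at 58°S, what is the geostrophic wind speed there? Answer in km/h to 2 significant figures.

53 km/h

With the same pressure gradient and density, V_g ∝ 1/f ∝ 1/sin φ.
V₂ = V₁ · sin φ₁ / sin φ₂ = 82.8 × sin 33° / sin 58°
V₂ = 82.8 × 0.5446/0.8480 = 53 km/h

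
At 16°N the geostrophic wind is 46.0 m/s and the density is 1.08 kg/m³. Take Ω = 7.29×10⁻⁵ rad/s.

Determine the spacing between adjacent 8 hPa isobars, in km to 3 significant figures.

401 km

Coriolis parameter at 16°N:
f = 2Ω sin φ = 2 × 7.29×10⁻⁵ × sin 16° = 4.02×10⁻⁵ s⁻¹
Geostrophic balance rearranged: |∂P/∂n| = f ρ V_g
|∂P/∂n| = 4.02×10⁻⁵ × 1.08 × 46.0 = 2.00×10⁻³ Pa/m
Isobar spacing: Δn = ΔP/|∂P/∂n| = 800 Pa / 2.00×10⁻³ Pa/m = 400694 m ≈ 401 km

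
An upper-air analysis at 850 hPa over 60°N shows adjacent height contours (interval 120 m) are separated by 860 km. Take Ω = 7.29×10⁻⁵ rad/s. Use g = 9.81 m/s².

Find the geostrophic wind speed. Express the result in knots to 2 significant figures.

21 knots

Coriolis parameter at 60°N:
f = 2Ω sin φ = 2 × 7.29×10⁻⁵ × sin 60° = 1.26×10⁻⁴ s⁻¹
Height gradient: |∂Z/∂n| = 120 m / 860000 m = 1.40×10⁻⁴
On a pressure surface, geostrophic balance gives V_g = (g/f)|∂Z/∂n|:
V_g = 9.81 × 1.40×10⁻⁴ / 1.26×10⁻⁴ = 10.8 m/s
Converting: 10.8 m/s × 1.944 = 21 knots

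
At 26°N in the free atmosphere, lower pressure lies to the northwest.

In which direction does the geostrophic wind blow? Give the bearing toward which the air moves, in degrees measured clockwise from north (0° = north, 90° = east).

045°

The pressure-gradient force points toward the northwest (bearing 315°).
Geostrophic balance: in the Northern Hemisphere the Coriolis force deflects motion to the right, so the geostrophic wind blows 90° to the right of the pressure-gradient force (low pressure on the left).
Rotating 315° by 90° clockwise gives 045° — the wind blows toward the northeast.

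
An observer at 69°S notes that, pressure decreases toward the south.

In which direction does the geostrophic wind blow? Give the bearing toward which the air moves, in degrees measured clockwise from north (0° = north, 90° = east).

090°

The pressure-gradient force points toward the south (bearing 180°).
Geostrophic balance: in the Southern Hemisphere the Coriolis force deflects motion to the left, so the geostrophic wind blows 90° to the left of the pressure-gradient force (low pressure on the right).
Rotating 180° by 90° counterclockwise gives 090° — the wind blows toward the east.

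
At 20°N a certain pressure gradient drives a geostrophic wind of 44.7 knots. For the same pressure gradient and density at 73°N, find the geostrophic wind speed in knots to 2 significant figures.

16 knots

With the same pressure gradient and density, V_g ∝ 1/f ∝ 1/sin φ.
V₂ = V₁ · sin φ₁ / sin φ₂ = 44.7 × sin 20° / sin 73°
V₂ = 44.7 × 0.3420/0.9563 = 16 knots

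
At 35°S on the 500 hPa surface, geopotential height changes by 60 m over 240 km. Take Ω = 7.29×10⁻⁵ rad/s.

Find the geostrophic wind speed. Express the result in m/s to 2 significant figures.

29 m/s

Coriolis parameter at 35°S:
f = 2Ω sin φ = 2 × 7.29×10⁻⁵ × sin 35° = 8.36×10⁻⁵ s⁻¹
Height gradient: |∂Z/∂n| = 60 m / 240000 m = 2.50×10⁻⁴
On a pressure surface, geostrophic balance gives V_g = (g/f)|∂Z/∂n|:
V_g = 9.81 × 2.50×10⁻⁴ / 8.36×10⁻⁵ = 29.3 m/s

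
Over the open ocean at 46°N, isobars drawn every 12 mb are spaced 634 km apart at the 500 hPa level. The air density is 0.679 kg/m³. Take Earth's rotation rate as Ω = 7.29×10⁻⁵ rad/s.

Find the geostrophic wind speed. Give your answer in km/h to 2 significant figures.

96 km/h

Coriolis parameter at 46°N:
f = 2Ω sin φ = 2 × 7.29×10⁻⁵ × sin 46° = 1.05×10⁻⁴ s⁻¹
Pressure gradient: |∂P/∂n| = 1200 Pa / 634000 m = 1.89×10⁻³ Pa/m
Geostrophic balance (pressure-gradient force = Coriolis force):
V_g = (1/(fρ)) |∂P/∂n| = 1.89×10⁻³ / (1.05×10⁻⁴ × 0.679) = 26.6 m/s
Converting: 26.6 m/s × 3.6 = 96 km/h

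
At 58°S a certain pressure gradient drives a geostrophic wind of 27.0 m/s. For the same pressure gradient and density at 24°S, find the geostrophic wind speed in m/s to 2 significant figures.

56 m/s

With the same pressure gradient and density, V_g ∝ 1/f ∝ 1/sin φ.
V₂ = V₁ · sin φ₁ / sin φ₂ = 27.0 × sin 58° / sin 24°
V₂ = 27.0 × 0.8480/0.4067 = 56 m/s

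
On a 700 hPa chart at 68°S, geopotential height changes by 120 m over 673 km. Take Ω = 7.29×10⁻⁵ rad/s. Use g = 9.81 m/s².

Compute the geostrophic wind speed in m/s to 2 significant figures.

Coriolis parameter at 68°S:
f = 2Ω sin φ = 2 × 7.29×10⁻⁵ × sin 68° = 1.35×10⁻⁴ s⁻¹
Height gradient: |∂Z/∂n| = 120 m / 673000 m = 1.78×10⁻⁴
On a pressure surface, geostrophic balance gives V_g = (g/f)|∂Z/∂n|:
V_g = 9.81 × 1.78×10⁻⁴ / 1.35×10⁻⁴ = 12.9 m/s

13 m/s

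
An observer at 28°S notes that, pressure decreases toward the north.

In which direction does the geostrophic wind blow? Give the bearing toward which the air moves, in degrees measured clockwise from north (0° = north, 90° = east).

270°

The pressure-gradient force points toward the north (bearing 000°).
Geostrophic balance: in the Southern Hemisphere the Coriolis force deflects motion to the left, so the geostrophic wind blows 90° to the left of the pressure-gradient force (low pressure on the right).
Rotating 000° by 90° counterclockwise gives 270° — the wind blows toward the west.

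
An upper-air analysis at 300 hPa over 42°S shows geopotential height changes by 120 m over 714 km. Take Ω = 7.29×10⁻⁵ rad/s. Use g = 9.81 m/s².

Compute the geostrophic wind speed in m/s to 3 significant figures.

Coriolis parameter at 42°S:
f = 2Ω sin φ = 2 × 7.29×10⁻⁵ × sin 42° = 9.76×10⁻⁵ s⁻¹
Height gradient: |∂Z/∂n| = 120 m / 714000 m = 1.68×10⁻⁴
On a pressure surface, geostrophic balance gives V_g = (g/f)|∂Z/∂n|:
V_g = 9.81 × 1.68×10⁻⁴ / 9.76×10⁻⁵ = 16.9 m/s

16.9 m/s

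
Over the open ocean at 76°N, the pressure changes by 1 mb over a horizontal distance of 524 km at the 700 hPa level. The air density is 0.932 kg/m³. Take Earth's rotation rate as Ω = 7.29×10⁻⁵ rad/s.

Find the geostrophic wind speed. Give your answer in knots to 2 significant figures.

Coriolis parameter at 76°N:
f = 2Ω sin φ = 2 × 7.29×10⁻⁵ × sin 76° = 1.41×10⁻⁴ s⁻¹
Pressure gradient: |∂P/∂n| = 100 Pa / 524000 m = 1.91×10⁻⁴ Pa/m
Geostrophic balance (pressure-gradient force = Coriolis force):
V_g = (1/(fρ)) |∂P/∂n| = 1.91×10⁻⁴ / (1.41×10⁻⁴ × 0.932) = 1.45 m/s
Converting: 1.45 m/s × 1.944 = 2.8 knots

2.8 knots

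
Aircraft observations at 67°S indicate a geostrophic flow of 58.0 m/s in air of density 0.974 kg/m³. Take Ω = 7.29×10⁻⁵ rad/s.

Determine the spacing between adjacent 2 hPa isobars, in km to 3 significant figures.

Coriolis parameter at 67°S:
f = 2Ω sin φ = 2 × 7.29×10⁻⁵ × sin 67° = 1.34×10⁻⁴ s⁻¹
Geostrophic balance rearranged: |∂P/∂n| = f ρ V_g
|∂P/∂n| = 1.34×10⁻⁴ × 0.974 × 58.0 = 7.58×10⁻³ Pa/m
Isobar spacing: Δn = ΔP/|∂P/∂n| = 200 Pa / 7.58×10⁻³ Pa/m = 26379 m ≈ 26.4 km

26.4 km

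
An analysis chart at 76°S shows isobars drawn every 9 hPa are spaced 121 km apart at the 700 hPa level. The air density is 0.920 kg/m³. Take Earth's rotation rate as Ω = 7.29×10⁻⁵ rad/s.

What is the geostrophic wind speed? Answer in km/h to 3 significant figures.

206 km/h

Coriolis parameter at 76°S:
f = 2Ω sin φ = 2 × 7.29×10⁻⁵ × sin 76° = 1.41×10⁻⁴ s⁻¹
Pressure gradient: |∂P/∂n| = 900 Pa / 121000 m = 7.44×10⁻³ Pa/m
Geostrophic balance (pressure-gradient force = Coriolis force):
V_g = (1/(fρ)) |∂P/∂n| = 7.44×10⁻³ / (1.41×10⁻⁴ × 0.920) = 57.1 m/s
Converting: 57.1 m/s × 3.6 = 206 km/h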